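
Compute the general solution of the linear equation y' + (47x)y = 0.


P(x) = 47x ⇒ μ = e^((47/2)x²).
Q(x) = 0 so μ y is constant: y = Ce^(-(47/2)x²).


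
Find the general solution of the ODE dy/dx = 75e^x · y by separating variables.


Separate variables: dy/y = 75e^x dx.
Integrate: ln|y| = 75e^x + C₀.
Exponentiate: y = Ce^(75e^x).


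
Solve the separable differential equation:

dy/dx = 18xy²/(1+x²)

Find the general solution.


Separate: dy/y² = 18x/(1+x²) dx.
Integrate LHS: ∫ dy/y² = -1/y.
Integrate RHS via u = 1+x²: 9ln(1+x²) + C.
Result: -1/y = 9ln(1+x²) + C.


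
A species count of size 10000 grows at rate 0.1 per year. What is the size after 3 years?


The ODE dP/dt = 0.1P has solution P(t) = P(0)e^(0.1t).
Substitute P(0) = 10000 and t = 3: P(3) = 10000 e^(0.30) ≈ 13499.


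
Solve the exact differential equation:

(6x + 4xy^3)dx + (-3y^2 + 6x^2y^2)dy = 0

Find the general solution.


Check exactness: ∂M/∂y = 12xy^2 and ∂N/∂x = 12xy^2; equal, so the equation is exact.
Integrate M with respect to x (treating y as constant): ∫M dx = 3x^2 + 2x^2y^3 + h(y).
Differentiate w.r.t. y and set equal to N: the x-dependent terms already match, leaving h'(y) = -3y^2. Integrate: h(y) = -y^3.
So F(x,y) = 3x^2 - y^3 + 2x^2y^3.
General solution: 3x^2 - y^3 + 2x^2y^3 = C.


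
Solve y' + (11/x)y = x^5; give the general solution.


P(x) = 11/x ⇒ μ = x^11.
(x^11 y)' = x^16 ⇒ x^11 y = x^17/(17) + C.
Solve for y: y = (1/17)x^6 + C/x^11.


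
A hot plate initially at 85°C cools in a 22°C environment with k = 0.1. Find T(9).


Newton's law: dT/dt = -k(T - T_a) has solution T(t) = T_a + (T₀ - T_a)e^(-kt).
Plug in T_a = 22, T₀ = 85, k = 0.1, t = 9: T(9) = 22 + (63)e^(-0.90) ≈ 47.6°C.


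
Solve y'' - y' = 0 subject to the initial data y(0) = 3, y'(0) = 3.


Characteristic roots of r² - r = 0 are 1, 0.
General solution y = c₁ e^(x) + c₂.
Apply y(0) = 3: c₁ + c₂ = 3. Apply y'(0) = 3: 1 c₁ + 0 c₂ = 3.
Solve: c₁ = 3, c₂ = 0.
Particular solution: y = 3e^(x) + 0.


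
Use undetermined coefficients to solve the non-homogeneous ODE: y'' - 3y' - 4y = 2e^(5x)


Characteristic roots of r² - 3r - 4 = 0 are 4, -1.
y_h = C₁e^(4x) + C₂e^(-x).
Forcing exponent 5 is not a characteristic root; try y_p = Ae^(5x).
Substitute: A·(25 + (-3)·5 + (-4)) = A·6 = 2, so A = 1/3.
General solution: y = C₁e^(4x) + C₂e^(-x) + (1/3)e^(5x).


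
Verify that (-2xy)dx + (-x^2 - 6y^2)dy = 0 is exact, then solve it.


Check exactness: ∂M/∂y = -2x and ∂N/∂x = -2x; equal, so the equation is exact.
Integrate M with respect to x (treating y as constant): ∫M dx = -x^2y + h(y).
Differentiate w.r.t. y and set equal to N: the x-dependent terms already match, leaving h'(y) = -6y^2. Integrate: h(y) = -2y^3.
So F(x,y) = -x^2y - 2y^3.
General solution: -x^2y - 2y^3 = C.


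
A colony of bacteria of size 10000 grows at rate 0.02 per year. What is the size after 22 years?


The ODE dP/dt = 0.02P has solution P(t) = P(0)e^(0.02t).
Substitute P(0) = 10000 and t = 22: P(22) = 10000 e^(0.44) ≈ 15527.


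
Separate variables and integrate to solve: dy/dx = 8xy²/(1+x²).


Separate: dy/y² = 8x/(1+x²) dx.
Integrate LHS: ∫ dy/y² = -1/y.
Integrate RHS via u = 1+x²: 4ln(1+x²) + C.
Result: -1/y = 4ln(1+x²) + C.


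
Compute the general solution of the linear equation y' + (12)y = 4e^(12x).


P(x) = 12 ⇒ μ = e^(12x).
(μ y)' = 4e^(24x) ⇒ μ y = (4/24)e^(24x) + C.
Divide by μ: y = (1/6)e^(12x) + Ce^(-12x).


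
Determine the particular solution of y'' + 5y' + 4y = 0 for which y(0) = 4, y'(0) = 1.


Characteristic roots of r² + 5r + 4 = 0 are -4, -1.
General solution y = c₁ e^(-4x) + c₂ e^(-x).
Apply y(0) = 4: c₁ + c₂ = 4. Apply y'(0) = 1: -4 c₁ - 1 c₂ = 1.
Solve: c₁ = -5/3, c₂ = 17/3.
Particular solution: y = -(5/3)e^(-4x) + (17/3)e^(-x).


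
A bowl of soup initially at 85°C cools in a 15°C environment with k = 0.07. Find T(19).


Newton's law: dT/dt = -k(T - T_a) has solution T(t) = T_a + (T₀ - T_a)e^(-kt).
Plug in T_a = 15, T₀ = 85, k = 0.07, t = 19: T(19) = 15 + (70)e^(-1.33) ≈ 33.5°C.


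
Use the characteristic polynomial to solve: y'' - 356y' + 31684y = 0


Characteristic equation: r² - 356r + 31684 = 0, i.e. (r - 178)² = 0.
Repeated root r = 178; include an x factor for the second linearly independent solution.
General solution: y = (C₁ + C₂x)e^(178x).


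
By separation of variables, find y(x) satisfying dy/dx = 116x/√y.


Separate: √y dy = 116x dx.
Integrate: (2/3)y^(3/2) = 58x² + C.


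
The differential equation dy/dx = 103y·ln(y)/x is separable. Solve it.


Separate: dy/[y ln(y)] = 103 dx/x.
Substitute u = ln(y): du/u = 103 dx/x.
Integrate: ln|ln(y)| = 103ln|x| + C₀, hence ln(y) = C·x^103.


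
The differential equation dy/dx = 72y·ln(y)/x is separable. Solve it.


Separate: dy/[y ln(y)] = 72 dx/x.
Substitute u = ln(y): du/u = 72 dx/x.
Integrate: ln|ln(y)| = 72ln|x| + C₀, hence ln(y) = C·x^72.


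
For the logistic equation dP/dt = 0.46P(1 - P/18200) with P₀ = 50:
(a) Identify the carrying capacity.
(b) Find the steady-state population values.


Logistic ODE dP/dt = 0.46P(1 - P/18200) has equilibria where dP/dt = 0, i.e. P = 0 or P = 18200.
The coefficient (1 - P/K) = 0 when P = K, identifying K = 18200 as the carrying capacity.
(a) K = 18200; (b) equilibria P = 0 and P = 18200.


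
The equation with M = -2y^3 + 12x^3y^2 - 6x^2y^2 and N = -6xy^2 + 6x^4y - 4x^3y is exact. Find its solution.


Check exactness: ∂M/∂y = -6y^2 + 24x^3y - 12x^2y and ∂N/∂x = -6y^2 + 24x^3y - 12x^2y; equal, so the equation is exact.
Integrate M with respect to x (treating y as constant): ∫M dx = -2xy^3 + 3x^4y^2 - 2x^3y^2 + h(y).
Differentiate w.r.t. y and set equal to N: all terms match, so h'(y) = 0 and h is a constant absorbed into C.
General solution: -2xy^3 + 3x^4y^2 - 2x^3y^2 = C.


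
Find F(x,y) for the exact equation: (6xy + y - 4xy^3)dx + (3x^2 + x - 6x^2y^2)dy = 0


Check exactness: ∂M/∂y = 6x + 1 - 12xy^2 and ∂N/∂x = 6x + 1 - 12xy^2; equal, so the equation is exact.
Integrate M with respect to x (treating y as constant): ∫M dx = 3x^2y + xy - 2x^2y^3 + h(y).
Differentiate w.r.t. y and set equal to N: all terms match, so h'(y) = 0 and h is a constant absorbed into C.
General solution: 3x^2y + xy - 2x^2y^3 = C.


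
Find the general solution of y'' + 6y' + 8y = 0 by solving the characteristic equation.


Characteristic equation: r² + 6r + 8 = 0.
Factor: (r + 4)(r + 2) = 0 ⇒ r = -4, -2 (distinct real).
General solution: y = C₁e^(-4x) + C₂e^(-2x).


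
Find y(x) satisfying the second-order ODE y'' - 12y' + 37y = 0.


Characteristic equation: r² - 12r + 37 = 0.
Discriminant is negative; roots r = 6 ± 1i (complex conjugate pair).
General solution uses e^(α x)(C₁ cos(β x) + C₂ sin(β x)): y = e^(6x)(C₁cos(x) + C₂sin(x)).


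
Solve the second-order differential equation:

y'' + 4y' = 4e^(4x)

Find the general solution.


Characteristic roots of r² + 4r = 0 are -4, 0.
y_h = C₁e^(-4x) + C₂.
Forcing exponent 4 is not a characteristic root; try y_p = Ae^(4x).
Substitute: A·(16 + (4)·4 + (0)) = A·32 = 4, so A = 1/8.
General solution: y = C₁e^(-4x) + C₂ + (1/8)e^(4x).


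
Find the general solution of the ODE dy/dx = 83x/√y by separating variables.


Separate: √y dy = 83x dx.
Integrate: (2/3)y^(3/2) = (83/2)x² + C.


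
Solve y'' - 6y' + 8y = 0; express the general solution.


Characteristic equation: r² - 6r + 8 = 0.
Factor: (r - 4)(r - 2) = 0 ⇒ r = 4, 2 (distinct real).
General solution: y = C₁e^(4x) + C₂e^(2x).


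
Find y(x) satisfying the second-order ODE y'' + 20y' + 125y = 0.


Characteristic equation: r² + 20r + 125 = 0.
Discriminant is negative; roots r = -10 ± 5i (complex conjugate pair).
General solution uses e^(α x)(C₁ cos(β x) + C₂ sin(β x)): y = e^(-10x)(C₁cos(5x) + C₂sin(5x)).


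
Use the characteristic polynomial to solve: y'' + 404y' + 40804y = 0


Characteristic equation: r² + 404r + 40804 = 0, i.e. (r + 202)² = 0.
Repeated root r = -202; include an x factor for the second linearly independent solution.
General solution: y = (C₁ + C₂x)e^(-202x).


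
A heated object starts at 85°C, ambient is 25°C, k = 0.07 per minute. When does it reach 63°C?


From T(t) = T_a + (T₀ - T_a)e^(-kt), set T(t) = 63:
(63 - 25) / (85 - 25) = e^(-0.07t), so t = -ln(0.633)/0.07 ≈ 6.5 minutes.


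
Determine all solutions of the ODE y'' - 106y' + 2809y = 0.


Characteristic equation: r² - 106r + 2809 = 0, i.e. (r - 53)² = 0.
Repeated root r = 53; include an x factor for the second linearly independent solution.
General solution: y = (C₁ + C₂x)e^(53x).


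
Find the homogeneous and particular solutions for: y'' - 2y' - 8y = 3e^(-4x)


Characteristic roots of r² - 2r - 8 = 0 are 4, -2.
y_h = C₁e^(4x) + C₂e^(-2x).
Forcing exponent -4 is not a characteristic root; try y_p = Ae^(-4x).
Substitute: A·(16 + (-2)·-4 + (-8)) = A·16 = 3, so A = 3/16.
General solution: y = C₁e^(4x) + C₂e^(-2x) + (3/16)e^(-4x).


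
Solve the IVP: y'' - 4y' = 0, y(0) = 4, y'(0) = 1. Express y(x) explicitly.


Characteristic roots of r² - 4r = 0 are 0, 4.
General solution y = c₁ + c₂ e^(4x).
Apply y(0) = 4: c₁ + c₂ = 4. Apply y'(0) = 1: 0 c₁ + 4 c₂ = 1.
Solve: c₁ = 15/4, c₂ = 1/4.
Particular solution: y = 15/4 + (1/4)e^(4x).


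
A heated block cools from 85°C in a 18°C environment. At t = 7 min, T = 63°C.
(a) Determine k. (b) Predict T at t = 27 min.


Newton's law: T(t) = T_a + (T₀ - T_a)e^(-kt).
(a) Use T(7) = 63: (63 - 18)/(85 - 18) = e^(-k·7), so k = -ln(0.672)/7 ≈ 0.0569.
(b) Apply k to t = 27: T(27) = 18 + (67)e^(-1.535) ≈ 32.4°C.


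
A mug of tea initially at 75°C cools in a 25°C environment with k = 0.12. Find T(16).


Newton's law: dT/dt = -k(T - T_a) has solution T(t) = T_a + (T₀ - T_a)e^(-kt).
Plug in T_a = 25, T₀ = 75, k = 0.12, t = 16: T(16) = 25 + (50)e^(-1.92) ≈ 32.3°C.


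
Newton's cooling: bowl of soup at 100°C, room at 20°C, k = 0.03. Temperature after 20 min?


Newton's law: dT/dt = -k(T - T_a) has solution T(t) = T_a + (T₀ - T_a)e^(-kt).
Plug in T_a = 20, T₀ = 100, k = 0.03, t = 20: T(20) = 20 + (80)e^(-0.60) ≈ 63.9°C.


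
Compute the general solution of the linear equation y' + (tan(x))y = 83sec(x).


P(x) = tan(x) ⇒ μ = e^(∫tan(x)dx) = sec(x).
(sec(x) y)' = 83sec²(x) ⇒ sec(x) y = 83tan(x) + C.
Multiply by cos(x): y = 83sin(x) + C·cos(x).


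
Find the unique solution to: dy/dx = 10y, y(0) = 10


General solution of y' = 10y is y = Ce^(10x).
Apply y(0) = 10: C = 10.
Particular solution: y = 10e^(10x).


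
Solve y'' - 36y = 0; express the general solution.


Characteristic equation: r² - 36 = 0.
Factor: (r + 6)(r - 6) = 0 ⇒ r = -6, 6 (distinct real).
General solution: y = C₁e^(-6x) + C₂e^(6x).


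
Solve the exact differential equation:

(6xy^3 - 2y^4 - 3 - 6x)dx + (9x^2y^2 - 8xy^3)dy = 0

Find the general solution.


Check exactness: ∂M/∂y = 18xy^2 - 8y^3 and ∂N/∂x = 18xy^2 - 8y^3; equal, so the equation is exact.
Integrate M with respect to x (treating y as constant): ∫M dx = 3x^2y^3 - 2xy^4 - 3x - 3x^2 + h(y).
Differentiate w.r.t. y and set equal to N: all terms match, so h'(y) = 0 and h is a constant absorbed into C.
General solution: 3x^2y^3 - 2xy^4 - 3x - 3x^2 = C.


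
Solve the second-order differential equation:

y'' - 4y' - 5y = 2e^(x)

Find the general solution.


Characteristic roots of r² - 4r - 5 = 0 are 5, -1.
y_h = C₁e^(5x) + C₂e^(-x).
Forcing exponent 1 is not a characteristic root; try y_p = Ae^(x).
Substitute: A·(1 + (-4)·1 + (-5)) = A·-8 = 2, so A = -1/4.
General solution: y = C₁e^(5x) + C₂e^(-x) - (1/4)e^(x).


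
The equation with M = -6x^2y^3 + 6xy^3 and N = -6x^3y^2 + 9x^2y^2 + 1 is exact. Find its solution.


Check exactness: ∂M/∂y = -18x^2y^2 + 18xy^2 and ∂N/∂x = -18x^2y^2 + 18xy^2; equal, so the equation is exact.
Integrate M with respect to x (treating y as constant): ∫M dx = -2x^3y^3 + 3x^2y^3 + h(y).
Differentiate w.r.t. y and set equal to N: the x-dependent terms already match, leaving h'(y) = 1. Integrate: h(y) = y.
So F(x,y) = -2x^3y^3 + 3x^2y^3 + y.
General solution: -2x^3y^3 + 3x^2y^3 + y = C.


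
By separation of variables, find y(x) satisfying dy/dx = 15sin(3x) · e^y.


Separate: e^(-y) dy = 15sin(3x) dx.
Integrate: -e^(-y) = -5cos(3x) + C₀.
Rearrange: e^(-y) = 5cos(3x) + C.


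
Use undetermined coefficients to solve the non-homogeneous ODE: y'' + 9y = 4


Homogeneous part: r² + 9 = 0 ⇒ r = ±3i, so y_h = C₁cos(3x) + C₂sin(3x).
Try constant y_p = A; plug in: 9A = 4 ⇒ A = 4/9.
General solution: y = C₁cos(3x) + C₂sin(3x) + 4/9.


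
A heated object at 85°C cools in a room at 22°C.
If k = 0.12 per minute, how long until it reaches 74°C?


From T(t) = T_a + (T₀ - T_a)e^(-kt), set T(t) = 74:
(74 - 22) / (85 - 22) = e^(-0.12t), so t = -ln(0.825)/0.12 ≈ 1.6 minutes.


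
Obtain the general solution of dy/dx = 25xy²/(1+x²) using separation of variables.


Separate: dy/y² = 25x/(1+x²) dx.
Integrate LHS: ∫ dy/y² = -1/y.
Integrate RHS via u = 1+x²: (25/2)ln(1+x²) + C.
Result: -1/y = (25/2)ln(1+x²) + C.


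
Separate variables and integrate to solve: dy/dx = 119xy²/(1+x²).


Separate: dy/y² = 119x/(1+x²) dx.
Integrate LHS: ∫ dy/y² = -1/y.
Integrate RHS via u = 1+x²: (119/2)ln(1+x²) + C.
Result: -1/y = (119/2)ln(1+x²) + C.


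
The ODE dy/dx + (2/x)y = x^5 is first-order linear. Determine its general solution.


P(x) = 2/x ⇒ μ = x^2.
(x^2 y)' = x^2·x^5 = x^7.
Integrate: x^2 y = x^8/(8) + C.
Solve for y: y = (1/8)x^6 + C/x^2.


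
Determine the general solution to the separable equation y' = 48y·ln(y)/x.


Separate: dy/[y ln(y)] = 48 dx/x.
Substitute u = ln(y): du/u = 48 dx/x.
Integrate: ln|ln(y)| = 48ln|x| + C₀, hence ln(y) = C·x^48.


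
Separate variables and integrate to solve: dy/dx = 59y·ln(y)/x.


Separate: dy/[y ln(y)] = 59 dx/x.
Substitute u = ln(y): du/u = 59 dx/x.
Integrate: ln|ln(y)| = 59ln|x| + C₀, hence ln(y) = C·x^59.


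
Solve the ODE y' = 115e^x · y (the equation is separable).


Separate variables: dy/y = 115e^x dx.
Integrate: ln|y| = 115e^x + C₀.
Exponentiate: y = Ce^(115e^x).


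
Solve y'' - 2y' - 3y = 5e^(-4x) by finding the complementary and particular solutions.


Characteristic roots of r² - 2r - 3 = 0 are 3, -1.
y_h = C₁e^(3x) + C₂e^(-x).
Forcing exponent -4 is not a characteristic root; try y_p = Ae^(-4x).
Substitute: A·(16 + (-2)·-4 + (-3)) = A·21 = 5, so A = 5/21.
General solution: y = C₁e^(3x) + C₂e^(-x) + (5/21)e^(-4x).


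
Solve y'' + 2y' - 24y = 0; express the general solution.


Characteristic equation: r² + 2r - 24 = 0.
Factor: (r + 6)(r - 4) = 0 ⇒ r = -6, 4 (distinct real).
General solution: y = C₁e^(-6x) + C₂e^(4x).


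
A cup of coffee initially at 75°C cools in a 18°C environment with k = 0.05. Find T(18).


Newton's law: dT/dt = -k(T - T_a) has solution T(t) = T_a + (T₀ - T_a)e^(-kt).
Plug in T_a = 18, T₀ = 75, k = 0.05, t = 18: T(18) = 18 + (57)e^(-0.90) ≈ 41.2°C.


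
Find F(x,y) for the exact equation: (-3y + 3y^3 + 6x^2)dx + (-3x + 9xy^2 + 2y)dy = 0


Check exactness: ∂M/∂y = -3 + 9y^2 and ∂N/∂x = -3 + 9y^2; equal, so the equation is exact.
Integrate M with respect to x (treating y as constant): ∫M dx = -3xy + 3xy^3 + 2x^3 + h(y).
Differentiate w.r.t. y and set equal to N: the x-dependent terms already match, leaving h'(y) = 2y. Integrate: h(y) = y^2.
So F(x,y) = -3xy + 3xy^3 + y^2 + 2x^3.
General solution: -3xy + 3xy^3 + y^2 + 2x^3 = C.


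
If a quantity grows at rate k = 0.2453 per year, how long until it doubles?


Exponential growth: P(t) = P₀ e^(0.2453t). Set P(t)/P₀ = 2: e^(0.2453t) = 2.
Solve: t = ln(2)/0.2453 ≈ 2.83 years.


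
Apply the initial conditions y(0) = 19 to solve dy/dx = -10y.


General solution of y' = -10y is y = Ce^(-10x).
Apply y(0) = 19: C = 19.
Particular solution: y = 19e^(-10x).


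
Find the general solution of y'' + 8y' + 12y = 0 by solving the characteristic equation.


Characteristic equation: r² + 8r + 12 = 0.
Factor: (r + 2)(r + 6) = 0 ⇒ r = -2, -6 (distinct real).
General solution: y = C₁e^(-2x) + C₂e^(-6x).


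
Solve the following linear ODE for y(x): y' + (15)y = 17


P(x) = 15, Q(x) = 17; integrating factor μ = e^(15x).
(μ y)' = 17e^(15x) ⇒ μ y = (17/15)e^(15x) + C.
Divide by μ: y = 17/15 + Ce^(-15x).


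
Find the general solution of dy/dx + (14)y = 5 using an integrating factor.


P(x) = 14, Q(x) = 5; integrating factor μ = e^(14x).
(μ y)' = 5e^(14x) ⇒ μ y = (5/14)e^(14x) + C.
Divide by μ: y = 5/14 + Ce^(-14x).


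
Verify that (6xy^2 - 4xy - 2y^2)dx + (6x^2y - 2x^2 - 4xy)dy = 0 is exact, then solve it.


Check exactness: ∂M/∂y = 12xy - 4x - 4y and ∂N/∂x = 12xy - 4x - 4y; equal, so the equation is exact.
Integrate M with respect to x (treating y as constant): ∫M dx = 3x^2y^2 - 2x^2y - 2xy^2 + h(y).
Differentiate w.r.t. y and set equal to N: all terms match, so h'(y) = 0 and h is a constant absorbed into C.
General solution: 3x^2y^2 - 2x^2y - 2xy^2 = C.


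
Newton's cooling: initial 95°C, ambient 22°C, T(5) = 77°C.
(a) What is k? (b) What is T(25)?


Newton's law: T(t) = T_a + (T₀ - T_a)e^(-kt).
(a) Use T(5) = 77: (77 - 22)/(95 - 22) = e^(-k·5), so k = -ln(0.753)/5 ≈ 0.0566.
(b) Apply k to t = 25: T(25) = 22 + (73)e^(-1.416) ≈ 39.7°C.


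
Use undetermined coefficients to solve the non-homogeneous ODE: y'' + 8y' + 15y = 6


Characteristic roots of r² + 8r + 15 = 0 are -3, -5.
y_h = C₁e^(-3x) + C₂e^(-5x).
Constant forcing; try y_p = A. Then 15A = 6 ⇒ A = 2/5.
General solution: y = C₁e^(-3x) + C₂e^(-5x) + 2/5.


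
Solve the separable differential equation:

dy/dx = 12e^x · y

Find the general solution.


Separate variables: dy/y = 12e^x dx.
Integrate: ln|y| = 12e^x + C₀.
Exponentiate: y = Ce^(12e^x).


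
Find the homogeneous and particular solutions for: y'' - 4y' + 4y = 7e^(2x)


Characteristic polynomial (r - 2)² = 0; repeated root r = 2.
y_h = (C₁ + C₂x)e^(2x). Forcing matches the repeated root (resonance), so try y_p = Ax² e^(2x).
Substitute and solve for A: 2A = 7, so A = 7/2.
General solution: y = (C₁ + C₂x + (7/2)x²)e^(2x).


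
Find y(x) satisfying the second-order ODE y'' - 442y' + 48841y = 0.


Characteristic equation: r² - 442r + 48841 = 0, i.e. (r - 221)² = 0.
Repeated root r = 221; include an x factor for the second linearly independent solution.
General solution: y = (C₁ + C₂x)e^(221x).


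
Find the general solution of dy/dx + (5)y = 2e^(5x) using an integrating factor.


P(x) = 5 ⇒ μ = e^(5x).
(μ y)' = 2e^(10x) ⇒ μ y = (2/10)e^(10x) + C.
Divide by μ: y = (1/5)e^(5x) + Ce^(-5x).


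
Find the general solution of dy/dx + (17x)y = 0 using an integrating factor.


P(x) = 17x ⇒ μ = e^((17/2)x²).
Q(x) = 0 so μ y is constant: y = Ce^(-(17/2)x²).


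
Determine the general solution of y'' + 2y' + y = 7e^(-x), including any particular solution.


Characteristic polynomial (r + 1)² = 0; repeated root r = -1.
y_h = (C₁ + C₂x)e^(-x). Forcing matches the repeated root (resonance), so try y_p = Ax² e^(-x).
Substitute and solve for A: 2A = 7, so A = 7/2.
General solution: y = (C₁ + C₂x + (7/2)x²)e^(-x).


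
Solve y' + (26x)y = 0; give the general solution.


P(x) = 26x ⇒ μ = e^(13x²).
Q(x) = 0 so μ y is constant: y = Ce^(-13x²).


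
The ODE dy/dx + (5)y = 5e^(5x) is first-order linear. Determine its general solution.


P(x) = 5 ⇒ μ = e^(5x).
(μ y)' = 5e^(10x) ⇒ μ y = (5/10)e^(10x) + C.
Divide by μ: y = (1/2)e^(5x) + Ce^(-5x).


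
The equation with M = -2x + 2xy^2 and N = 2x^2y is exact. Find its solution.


Check exactness: ∂M/∂y = 4xy and ∂N/∂x = 4xy; equal, so the equation is exact.
Integrate M with respect to x (treating y as constant): ∫M dx = -x^2 + x^2y^2 + h(y).
Differentiate w.r.t. y and set equal to N: all terms match, so h'(y) = 0 and h is a constant absorbed into C.
General solution: -x^2 + x^2y^2 = C.


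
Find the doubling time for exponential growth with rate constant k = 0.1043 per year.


Exponential growth: P(t) = P₀ e^(0.1043t). Set P(t)/P₀ = 2: e^(0.1043t) = 2.
Solve: t = ln(2)/0.1043 ≈ 6.65 years.


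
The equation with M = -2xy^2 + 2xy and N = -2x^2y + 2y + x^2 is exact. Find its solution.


Check exactness: ∂M/∂y = -4xy + 2x and ∂N/∂x = -4xy + 2x; equal, so the equation is exact.
Integrate M with respect to x (treating y as constant): ∫M dx = -x^2y^2 + x^2y + h(y).
Differentiate w.r.t. y and set equal to N: the x-dependent terms already match, leaving h'(y) = 2y. Integrate: h(y) = y^2.
So F(x,y) = -x^2y^2 + y^2 + x^2y.
General solution: -x^2y^2 + y^2 + x^2y = C.


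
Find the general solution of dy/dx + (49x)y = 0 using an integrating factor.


P(x) = 49x ⇒ μ = e^((49/2)x²).
Q(x) = 0 so μ y is constant: y = Ce^(-(49/2)x²).


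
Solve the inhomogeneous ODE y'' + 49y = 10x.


Homogeneous: r² + 49 = 0 ⇒ r = ±7i, y_h = C₁cos(7x) + C₂sin(7x).
Polynomial forcing; try y_p = Ax + B. Then y_p'' + 49 y_p = 49(Ax + B) = 10x, so B = 0 and A = 10/49.
General solution: y = C₁cos(7x) + C₂sin(7x) + (10/49)x.


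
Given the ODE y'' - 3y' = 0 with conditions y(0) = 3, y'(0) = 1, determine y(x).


Characteristic roots of r² - 3r = 0 are 3, 0.
General solution y = c₁ e^(3x) + c₂.
Apply y(0) = 3: c₁ + c₂ = 3. Apply y'(0) = 1: 3 c₁ + 0 c₂ = 1.
Solve: c₁ = 1/3, c₂ = 8/3.
Particular solution: y = (1/3)e^(3x) + 8/3.


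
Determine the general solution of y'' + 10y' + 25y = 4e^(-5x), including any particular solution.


Characteristic polynomial (r + 5)² = 0; repeated root r = -5.
y_h = (C₁ + C₂x)e^(-5x). Forcing matches the repeated root (resonance), so try y_p = Ax² e^(-5x).
Substitute and solve for A: 2A = 4, so A = 2.
General solution: y = (C₁ + C₂x + 2x²)e^(-5x).


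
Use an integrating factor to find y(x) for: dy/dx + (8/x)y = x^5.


P(x) = 8/x ⇒ μ = x^8.
(x^8 y)' = x^8·x^5 = x^13.
Integrate: x^8 y = x^14/(14) + C.
Solve for y: y = (1/14)x^6 + C/x^8.


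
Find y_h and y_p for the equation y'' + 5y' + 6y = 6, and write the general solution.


Characteristic roots of r² + 5r + 6 = 0 are -2, -3.
y_h = C₁e^(-2x) + C₂e^(-3x).
Constant forcing; try y_p = A. Then 6A = 6 ⇒ A = 1.
General solution: y = C₁e^(-2x) + C₂e^(-3x) + 1.


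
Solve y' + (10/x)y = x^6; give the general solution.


P(x) = 10/x ⇒ μ = x^10.
(x^10 y)' = x^16 ⇒ x^10 y = x^17/(17) + C.
Solve for y: y = (1/17)x^7 + C/x^10.


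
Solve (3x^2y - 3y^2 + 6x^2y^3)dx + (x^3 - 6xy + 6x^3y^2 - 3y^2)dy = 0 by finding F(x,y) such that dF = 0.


Check exactness: ∂M/∂y = 3x^2 - 6y + 18x^2y^2 and ∂N/∂x = 3x^2 - 6y + 18x^2y^2; equal, so the equation is exact.
Integrate M with respect to x (treating y as constant): ∫M dx = x^3y - 3xy^2 + 2x^3y^3 + h(y).
Differentiate w.r.t. y and set equal to N: the x-dependent terms already match, leaving h'(y) = -3y^2. Integrate: h(y) = -y^3.
So F(x,y) = x^3y - 3xy^2 + 2x^3y^3 - y^3.
General solution: x^3y - 3xy^2 + 2x^3y^3 - y^3 = C.


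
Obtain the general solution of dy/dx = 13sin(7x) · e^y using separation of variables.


Separate: e^(-y) dy = 13sin(7x) dx.
Integrate: -e^(-y) = -(13/7)cos(7x) + C₀.
Rearrange: e^(-y) = (13/7)cos(7x) + C.


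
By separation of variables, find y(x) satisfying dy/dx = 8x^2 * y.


Separate variables: dy/y = 8x^2 dx.
Integrate: ln|y| = (8/3)x^3 + C₀.
Exponentiate: y = Ce^((8/3)x^3).


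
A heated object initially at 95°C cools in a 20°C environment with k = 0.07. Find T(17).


Newton's law: dT/dt = -k(T - T_a) has solution T(t) = T_a + (T₀ - T_a)e^(-kt).
Plug in T_a = 20, T₀ = 95, k = 0.07, t = 17: T(17) = 20 + (75)e^(-1.19) ≈ 42.8°C.


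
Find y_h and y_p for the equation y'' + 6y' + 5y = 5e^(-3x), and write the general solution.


Characteristic roots of r² + 6r + 5 = 0 are -5, -1.
y_h = C₁e^(-5x) + C₂e^(-x).
Forcing exponent -3 is not a characteristic root; try y_p = Ae^(-3x).
Substitute: A·(9 + (6)·-3 + (5)) = A·-4 = 5, so A = -5/4.
General solution: y = C₁e^(-5x) + C₂e^(-x) - (5/4)e^(-3x).


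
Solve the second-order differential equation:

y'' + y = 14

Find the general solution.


Homogeneous part: r² + 1 = 0 ⇒ r = ±1i, so y_h = C₁cos(x) + C₂sin(x).
Try constant y_p = A; plug in: 1A = 14 ⇒ A = 14.
General solution: y = C₁cos(x) + C₂sin(x) + 14.


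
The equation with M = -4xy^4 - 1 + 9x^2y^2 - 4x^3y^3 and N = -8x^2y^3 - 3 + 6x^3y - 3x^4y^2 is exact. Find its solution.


Check exactness: ∂M/∂y = -16xy^3 + 18x^2y - 12x^3y^2 and ∂N/∂x = -16xy^3 + 18x^2y - 12x^3y^2; equal, so the equation is exact.
Integrate M with respect to x (treating y as constant): ∫M dx = -2x^2y^4 - x + 3x^3y^2 - x^4y^3 + h(y).
Differentiate w.r.t. y and set equal to N: the x-dependent terms already match, leaving h'(y) = -3. Integrate: h(y) = -3y.
So F(x,y) = -2x^2y^4 - 3y - x + 3x^3y^2 - x^4y^3.
General solution: -2x^2y^4 - 3y - x + 3x^3y^2 - x^4y^3 = C.


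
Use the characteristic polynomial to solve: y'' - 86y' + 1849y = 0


Characteristic equation: r² - 86r + 1849 = 0, i.e. (r - 43)² = 0.
Repeated root r = 43; include an x factor for the second linearly independent solution.
General solution: y = (C₁ + C₂x)e^(43x).


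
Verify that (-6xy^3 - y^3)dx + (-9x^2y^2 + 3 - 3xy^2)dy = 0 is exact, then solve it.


Check exactness: ∂M/∂y = -18xy^2 - 3y^2 and ∂N/∂x = -18xy^2 - 3y^2; equal, so the equation is exact.
Integrate M with respect to x (treating y as constant): ∫M dx = -3x^2y^3 - xy^3 + h(y).
Differentiate w.r.t. y and set equal to N: the x-dependent terms already match, leaving h'(y) = 3. Integrate: h(y) = 3y.
So F(x,y) = -3x^2y^3 + 3y - xy^3.
General solution: -3x^2y^3 + 3y - xy^3 = C.


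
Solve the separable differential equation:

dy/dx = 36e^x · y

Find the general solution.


Separate variables: dy/y = 36e^x dx.
Integrate: ln|y| = 36e^x + C₀.
Exponentiate: y = Ce^(36e^x).


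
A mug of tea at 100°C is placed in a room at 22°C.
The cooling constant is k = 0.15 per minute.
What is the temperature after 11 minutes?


Newton's law: dT/dt = -k(T - T_a) has solution T(t) = T_a + (T₀ - T_a)e^(-kt).
Plug in T_a = 22, T₀ = 100, k = 0.15, t = 11: T(11) = 22 + (78)e^(-1.65) ≈ 37.0°C.


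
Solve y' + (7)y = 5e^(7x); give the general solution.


P(x) = 7 ⇒ μ = e^(7x).
(μ y)' = 5e^(14x) ⇒ μ y = (5/14)e^(14x) + C.
Divide by μ: y = (5/14)e^(7x) + Ce^(-7x).


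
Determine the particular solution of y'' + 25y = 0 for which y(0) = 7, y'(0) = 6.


Characteristic roots of r² + 25 = 0 are ±5i, so y = C₁cos(5x) + C₂sin(5x).
Apply y(0) = 7: C₁ = 7. Differentiate and apply y'(0) = 6: 5·C₂ = 6, so C₂ = 6/5.
Particular solution: y = 7cos(5x) + (6/5)sin(5x).


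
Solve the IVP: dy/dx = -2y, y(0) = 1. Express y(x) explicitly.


General solution of y' = -2y is y = Ce^(-2x).
Apply y(0) = 1: C = 1.
Particular solution: y = e^(-2x).


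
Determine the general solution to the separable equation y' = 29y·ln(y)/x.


Separate: dy/[y ln(y)] = 29 dx/x.
Substitute u = ln(y): du/u = 29 dx/x.
Integrate: ln|ln(y)| = 29ln|x| + C₀, hence ln(y) = C·x^29.


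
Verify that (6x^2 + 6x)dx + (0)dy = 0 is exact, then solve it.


Check exactness: ∂M/∂y = 0 and ∂N/∂x = 0; equal, so the equation is exact.
Integrate M with respect to x (treating y as constant): ∫M dx = 2x^3 + 3x^2 + h(y).
Differentiate w.r.t. y and set equal to N: all terms match, so h'(y) = 0 and h is a constant absorbed into C.
General solution: 2x^3 + 3x^2 = C.


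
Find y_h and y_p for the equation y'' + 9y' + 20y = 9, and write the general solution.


Characteristic roots of r² + 9r + 20 = 0 are -5, -4.
y_h = C₁e^(-5x) + C₂e^(-4x).
Constant forcing; try y_p = A. Then 20A = 9 ⇒ A = 9/20.
General solution: y = C₁e^(-5x) + C₂e^(-4x) + 9/20.


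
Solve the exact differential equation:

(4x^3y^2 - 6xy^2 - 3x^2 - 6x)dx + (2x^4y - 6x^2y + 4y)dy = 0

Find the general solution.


Check exactness: ∂M/∂y = 8x^3y - 12xy and ∂N/∂x = 8x^3y - 12xy; equal, so the equation is exact.
Integrate M with respect to x (treating y as constant): ∫M dx = x^4y^2 - 3x^2y^2 - x^3 - 3x^2 + h(y).
Differentiate w.r.t. y and set equal to N: the x-dependent terms already match, leaving h'(y) = 4y. Integrate: h(y) = 2y^2.
So F(x,y) = x^4y^2 - 3x^2y^2 - x^3 + 2y^2 - 3x^2.
General solution: x^4y^2 - 3x^2y^2 - x^3 + 2y^2 - 3x^2 = C.


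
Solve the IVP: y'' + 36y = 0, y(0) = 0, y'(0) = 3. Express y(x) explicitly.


Characteristic roots of r² + 36 = 0 are ±6i, so y = C₁cos(6x) + C₂sin(6x).
Apply y(0) = 0: C₁ = 0. Differentiate and apply y'(0) = 3: 6·C₂ = 3, so C₂ = 1/2.
Particular solution: y = (1/2)sin(6x).


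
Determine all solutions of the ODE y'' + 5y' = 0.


Characteristic equation: r² + 5r = 0.
Factor: (r - 0)(r + 5) = 0 ⇒ r = 0, -5 (distinct real).
General solution: y = C₁ + C₂e^(-5x).


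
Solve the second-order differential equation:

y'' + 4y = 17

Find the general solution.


Homogeneous part: r² + 4 = 0 ⇒ r = ±2i, so y_h = C₁cos(2x) + C₂sin(2x).
Try constant y_p = A; plug in: 4A = 17 ⇒ A = 17/4.
General solution: y = C₁cos(2x) + C₂sin(2x) + 17/4.


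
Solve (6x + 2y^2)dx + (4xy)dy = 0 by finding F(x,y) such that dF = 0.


Check exactness: ∂M/∂y = 4y and ∂N/∂x = 4y; equal, so the equation is exact.
Integrate M with respect to x (treating y as constant): ∫M dx = 3x^2 + 2xy^2 + h(y).
Differentiate w.r.t. y and set equal to N: all terms match, so h'(y) = 0 and h is a constant absorbed into C.
General solution: 3x^2 + 2xy^2 = C.


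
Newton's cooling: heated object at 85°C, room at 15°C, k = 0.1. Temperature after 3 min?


Newton's law: dT/dt = -k(T - T_a) has solution T(t) = T_a + (T₀ - T_a)e^(-kt).
Plug in T_a = 15, T₀ = 85, k = 0.1, t = 3: T(3) = 15 + (70)e^(-0.30) ≈ 66.9°C.


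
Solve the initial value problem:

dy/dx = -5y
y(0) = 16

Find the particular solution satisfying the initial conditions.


General solution of y' = -5y is y = Ce^(-5x).
Apply y(0) = 16: C = 16.
Particular solution: y = 16e^(-5x).


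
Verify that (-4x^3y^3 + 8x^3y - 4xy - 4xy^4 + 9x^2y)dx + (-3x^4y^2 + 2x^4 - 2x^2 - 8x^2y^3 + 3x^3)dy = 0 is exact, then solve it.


Check exactness: ∂M/∂y = -12x^3y^2 + 8x^3 - 4x - 16xy^3 + 9x^2 and ∂N/∂x = -12x^3y^2 + 8x^3 - 4x - 16xy^3 + 9x^2; equal, so the equation is exact.
Integrate M with respect to x (treating y as constant): ∫M dx = -x^4y^3 + 2x^4y - 2x^2y - 2x^2y^4 + 3x^3y + h(y).
Differentiate w.r.t. y and set equal to N: all terms match, so h'(y) = 0 and h is a constant absorbed into C.
General solution: -x^4y^3 + 2x^4y - 2x^2y - 2x^2y^4 + 3x^3y = C.


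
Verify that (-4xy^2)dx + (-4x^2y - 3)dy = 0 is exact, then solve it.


Check exactness: ∂M/∂y = -8xy and ∂N/∂x = -8xy; equal, so the equation is exact.
Integrate M with respect to x (treating y as constant): ∫M dx = -2x^2y^2 + h(y).
Differentiate w.r.t. y and set equal to N: the x-dependent terms already match, leaving h'(y) = -3. Integrate: h(y) = -3y.
So F(x,y) = -2x^2y^2 - 3y.
General solution: -2x^2y^2 - 3y = C.


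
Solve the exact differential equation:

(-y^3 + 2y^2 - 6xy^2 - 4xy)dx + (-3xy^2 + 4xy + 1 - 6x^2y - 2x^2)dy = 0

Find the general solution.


Check exactness: ∂M/∂y = -3y^2 + 4y - 12xy - 4x and ∂N/∂x = -3y^2 + 4y - 12xy - 4x; equal, so the equation is exact.
Integrate M with respect to x (treating y as constant): ∫M dx = -xy^3 + 2xy^2 - 3x^2y^2 - 2x^2y + h(y).
Differentiate w.r.t. y and set equal to N: the x-dependent terms already match, leaving h'(y) = 1. Integrate: h(y) = y.
So F(x,y) = -xy^3 + 2xy^2 + y - 3x^2y^2 - 2x^2y.
General solution: -xy^3 + 2xy^2 + y - 3x^2y^2 - 2x^2y = C.


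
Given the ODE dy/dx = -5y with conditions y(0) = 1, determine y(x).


General solution of y' = -5y is y = Ce^(-5x).
Apply y(0) = 1: C = 1.
Particular solution: y = e^(-5x).


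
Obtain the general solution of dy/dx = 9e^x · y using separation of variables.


Separate variables: dy/y = 9e^x dx.
Integrate: ln|y| = 9e^x + C₀.
Exponentiate: y = Ce^(9e^x).


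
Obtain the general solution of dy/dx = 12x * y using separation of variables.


Separate variables: dy/y = 12x dx.
Integrate: ln|y| = 6x^2 + C₀.
Exponentiate: y = Ce^(6x^2).


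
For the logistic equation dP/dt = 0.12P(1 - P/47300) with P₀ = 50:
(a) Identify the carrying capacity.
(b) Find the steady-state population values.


Logistic ODE dP/dt = 0.12P(1 - P/47300) has equilibria where dP/dt = 0, i.e. P = 0 or P = 47300.
The coefficient (1 - P/K) = 0 when P = K, identifying K = 47300 as the carrying capacity.
(a) K = 47300; (b) equilibria P = 0 and P = 47300.


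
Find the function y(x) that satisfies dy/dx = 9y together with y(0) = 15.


General solution of y' = 9y is y = Ce^(9x).
Apply y(0) = 15: C = 15.
Particular solution: y = 15e^(9x).


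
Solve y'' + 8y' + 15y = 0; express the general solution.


Characteristic equation: r² + 8r + 15 = 0.
Factor: (r + 5)(r + 3) = 0 ⇒ r = -5, -3 (distinct real).
General solution: y = C₁e^(-5x) + C₂e^(-3x).


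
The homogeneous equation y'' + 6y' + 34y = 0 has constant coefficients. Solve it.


Characteristic equation: r² + 6r + 34 = 0.
Discriminant is negative; roots r = -3 ± 5i (complex conjugate pair).
General solution uses e^(α x)(C₁ cos(β x) + C₂ sin(β x)): y = e^(-3x)(C₁cos(5x) + C₂sin(5x)).


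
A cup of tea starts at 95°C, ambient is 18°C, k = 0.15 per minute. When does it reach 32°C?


From T(t) = T_a + (T₀ - T_a)e^(-kt), set T(t) = 32:
(32 - 18) / (95 - 18) = e^(-0.15t), so t = -ln(0.182)/0.15 ≈ 11.4 minutes.


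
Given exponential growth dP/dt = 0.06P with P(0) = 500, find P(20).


The ODE dP/dt = 0.06P has solution P(t) = P(0)e^(0.06t).
Substitute P(0) = 500 and t = 20: P(20) = 500 e^(1.20) ≈ 1660.


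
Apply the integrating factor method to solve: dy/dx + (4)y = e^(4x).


P(x) = 4 ⇒ μ = e^(4x).
(μ y)' = e^(8x) ⇒ μ y = e^(8x)/8 + C.
Divide by μ: y = (1/8)e^(4x) + Ce^(-4x).


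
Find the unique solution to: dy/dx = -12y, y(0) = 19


General solution of y' = -12y is y = Ce^(-12x).
Apply y(0) = 19: C = 19.
Particular solution: y = 19e^(-12x).


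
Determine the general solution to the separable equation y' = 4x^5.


Integrate both sides with respect to x: y = ∫ 4x^5 dx = (2/3)x^6 + C.


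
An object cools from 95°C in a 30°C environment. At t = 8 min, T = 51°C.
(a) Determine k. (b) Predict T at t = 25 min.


Newton's law: T(t) = T_a + (T₀ - T_a)e^(-kt).
(a) Use T(8) = 51: (51 - 30)/(95 - 30) = e^(-k·8), so k = -ln(0.323)/8 ≈ 0.1412.
(b) Apply k to t = 25: T(25) = 30 + (65)e^(-3.531) ≈ 31.9°C.


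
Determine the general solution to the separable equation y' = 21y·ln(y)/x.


Separate: dy/[y ln(y)] = 21 dx/x.
Substitute u = ln(y): du/u = 21 dx/x.
Integrate: ln|ln(y)| = 21ln|x| + C₀, hence ln(y) = C·x^21.


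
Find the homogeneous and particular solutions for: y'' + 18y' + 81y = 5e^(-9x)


Characteristic polynomial (r + 9)² = 0; repeated root r = -9.
y_h = (C₁ + C₂x)e^(-9x). Forcing matches the repeated root (resonance), so try y_p = Ax² e^(-9x).
Substitute and solve for A: 2A = 5, so A = 5/2.
General solution: y = (C₁ + C₂x + (5/2)x²)e^(-9x).


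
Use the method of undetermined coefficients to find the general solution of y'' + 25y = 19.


Homogeneous part: r² + 25 = 0 ⇒ r = ±5i, so y_h = C₁cos(5x) + C₂sin(5x).
Try constant y_p = A; plug in: 25A = 19 ⇒ A = 19/25.
General solution: y = C₁cos(5x) + C₂sin(5x) + 19/25.


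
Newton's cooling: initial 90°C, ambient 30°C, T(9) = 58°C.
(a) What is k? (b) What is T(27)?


Newton's law: T(t) = T_a + (T₀ - T_a)e^(-kt).
(a) Use T(9) = 58: (58 - 30)/(90 - 30) = e^(-k·9), so k = -ln(0.467)/9 ≈ 0.0847.
(b) Apply k to t = 27: T(27) = 30 + (60)e^(-2.286) ≈ 36.1°C.


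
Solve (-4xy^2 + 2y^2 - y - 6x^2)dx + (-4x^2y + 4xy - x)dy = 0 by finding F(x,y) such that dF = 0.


Check exactness: ∂M/∂y = -8xy + 4y - 1 and ∂N/∂x = -8xy + 4y - 1; equal, so the equation is exact.
Integrate M with respect to x (treating y as constant): ∫M dx = -2x^2y^2 + 2xy^2 - xy - 2x^3 + h(y).
Differentiate w.r.t. y and set equal to N: all terms match, so h'(y) = 0 and h is a constant absorbed into C.
General solution: -2x^2y^2 + 2xy^2 - xy - 2x^3 = C.


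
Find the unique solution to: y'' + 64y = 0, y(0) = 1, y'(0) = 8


Characteristic roots of r² + 64 = 0 are ±8i, so y = C₁cos(8x) + C₂sin(8x).
Apply y(0) = 1: C₁ = 1. Differentiate and apply y'(0) = 8: 8·C₂ = 8, so C₂ = 1.
Particular solution: y = cos(8x) + sin(8x).


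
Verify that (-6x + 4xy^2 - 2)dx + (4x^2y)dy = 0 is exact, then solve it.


Check exactness: ∂M/∂y = 8xy and ∂N/∂x = 8xy; equal, so the equation is exact.
Integrate M with respect to x (treating y as constant): ∫M dx = -3x^2 + 2x^2y^2 - 2x + h(y).
Differentiate w.r.t. y and set equal to N: all terms match, so h'(y) = 0 and h is a constant absorbed into C.
General solution: -3x^2 + 2x^2y^2 - 2x = C.


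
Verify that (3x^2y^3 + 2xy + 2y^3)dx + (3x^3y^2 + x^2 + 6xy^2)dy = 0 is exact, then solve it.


Check exactness: ∂M/∂y = 9x^2y^2 + 2x + 6y^2 and ∂N/∂x = 9x^2y^2 + 2x + 6y^2; equal, so the equation is exact.
Integrate M with respect to x (treating y as constant): ∫M dx = x^3y^3 + x^2y + 2xy^3 + h(y).
Differentiate w.r.t. y and set equal to N: all terms match, so h'(y) = 0 and h is a constant absorbed into C.
General solution: x^3y^3 + x^2y + 2xy^3 = C.


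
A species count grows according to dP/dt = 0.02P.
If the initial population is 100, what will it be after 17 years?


The ODE dP/dt = 0.02P has solution P(t) = P(0)e^(0.02t).
Substitute P(0) = 100 and t = 17: P(17) = 100 e^(0.34) ≈ 140.


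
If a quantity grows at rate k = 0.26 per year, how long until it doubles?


Exponential growth: P(t) = P₀ e^(0.26t). Set P(t)/P₀ = 2: e^(0.26t) = 2.
Solve: t = ln(2)/0.26 ≈ 2.67 years.


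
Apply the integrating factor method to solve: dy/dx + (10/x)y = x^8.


P(x) = 10/x ⇒ μ = x^10.
(x^10 y)' = x^10·x^8 = x^18.
Integrate: x^10 y = x^19/(19) + C.
Solve for y: y = (1/19)x^9 + C/x^10.


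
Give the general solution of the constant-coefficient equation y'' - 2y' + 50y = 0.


Characteristic equation: r² - 2r + 50 = 0.
Discriminant is negative; roots r = 1 ± 7i (complex conjugate pair).
General solution uses e^(α x)(C₁ cos(β x) + C₂ sin(β x)): y = e^(x)(C₁cos(7x) + C₂sin(7x)).


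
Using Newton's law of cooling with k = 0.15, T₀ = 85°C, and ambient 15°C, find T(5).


Newton's law: dT/dt = -k(T - T_a) has solution T(t) = T_a + (T₀ - T_a)e^(-kt).
Plug in T_a = 15, T₀ = 85, k = 0.15, t = 5: T(5) = 15 + (70)e^(-0.75) ≈ 48.1°C.


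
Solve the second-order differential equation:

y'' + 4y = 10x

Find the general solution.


Homogeneous: r² + 4 = 0 ⇒ r = ±2i, y_h = C₁cos(2x) + C₂sin(2x).
Polynomial forcing; try y_p = Ax + B. Then y_p'' + 4 y_p = 4(Ax + B) = 10x, so B = 0 and A = 5/2.
General solution: y = C₁cos(2x) + C₂sin(2x) + (5/2)x.


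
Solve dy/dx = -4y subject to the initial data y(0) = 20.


General solution of y' = -4y is y = Ce^(-4x).
Apply y(0) = 20: C = 20.
Particular solution: y = 20e^(-4x).


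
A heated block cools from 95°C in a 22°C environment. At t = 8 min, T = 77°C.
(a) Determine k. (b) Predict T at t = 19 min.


Newton's law: T(t) = T_a + (T₀ - T_a)e^(-kt).
(a) Use T(8) = 77: (77 - 22)/(95 - 22) = e^(-k·8), so k = -ln(0.753)/8 ≈ 0.0354.
(b) Apply k to t = 19: T(19) = 22 + (73)e^(-0.672) ≈ 59.3°C.
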